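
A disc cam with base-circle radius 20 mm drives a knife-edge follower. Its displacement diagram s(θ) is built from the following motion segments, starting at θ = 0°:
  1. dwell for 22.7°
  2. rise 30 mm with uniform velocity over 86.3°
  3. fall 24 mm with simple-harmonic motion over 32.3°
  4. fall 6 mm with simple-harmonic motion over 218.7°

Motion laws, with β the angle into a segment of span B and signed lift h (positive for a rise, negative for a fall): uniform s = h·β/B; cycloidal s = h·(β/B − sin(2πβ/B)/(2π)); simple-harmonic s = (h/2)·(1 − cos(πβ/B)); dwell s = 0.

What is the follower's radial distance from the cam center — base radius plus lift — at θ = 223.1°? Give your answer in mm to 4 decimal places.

seg 1 [0°–22.7°] dwell: s stays 0.0000
seg 2 [22.7°–109°] uniform, h=30: full span → s += 30 → s = 30.0000
seg 3 [109°–141.3°] simple-harmonic, h=-24: full span → s += -24 → s = 6.0000
seg 4 [141.3°–360°] simple-harmonic, h=-6: θ=223.1° here. β=81.8, B=218.7. -6/2·(1 − cos(π·0.3740)) = -1.8435 → s = 4.1565
radial distance = base radius + s = 20 + 4.1565 = 24.1565

24.1565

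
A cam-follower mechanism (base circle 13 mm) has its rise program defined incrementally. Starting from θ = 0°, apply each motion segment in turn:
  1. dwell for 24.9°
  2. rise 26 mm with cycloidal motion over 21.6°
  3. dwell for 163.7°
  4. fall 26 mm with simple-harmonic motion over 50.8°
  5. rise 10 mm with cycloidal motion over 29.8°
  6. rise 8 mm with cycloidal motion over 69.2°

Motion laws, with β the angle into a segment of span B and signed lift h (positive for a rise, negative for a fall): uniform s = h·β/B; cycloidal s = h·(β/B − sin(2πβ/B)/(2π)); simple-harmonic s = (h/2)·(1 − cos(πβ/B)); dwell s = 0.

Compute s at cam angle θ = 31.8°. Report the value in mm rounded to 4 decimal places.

seg 1 [0°–24.9°] dwell: s stays 0.0000
seg 2 [24.9°–46.5°] cycloidal, h=26: θ=31.8° here. β=6.9, B=21.6. 26·(0.3194 − sin(2π·0.3194)/(2π)) = 4.5552 → s = 4.5552

4.5552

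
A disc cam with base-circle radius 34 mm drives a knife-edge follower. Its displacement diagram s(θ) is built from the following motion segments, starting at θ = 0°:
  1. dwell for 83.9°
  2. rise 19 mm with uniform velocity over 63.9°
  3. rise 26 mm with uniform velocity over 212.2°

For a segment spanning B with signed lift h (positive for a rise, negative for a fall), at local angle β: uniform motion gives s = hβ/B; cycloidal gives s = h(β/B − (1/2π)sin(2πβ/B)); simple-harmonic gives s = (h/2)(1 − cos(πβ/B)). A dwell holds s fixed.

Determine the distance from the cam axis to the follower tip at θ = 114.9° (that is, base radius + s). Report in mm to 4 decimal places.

seg 1 [0°–83.9°] dwell: s stays 0.0000
seg 2 [83.9°–147.8°] uniform, h=19: θ=114.9° here. β=31, B=63.9. 19·31/63.9 = 9.2175 → s = 9.2175
radial distance = base radius + s = 34 + 9.2175 = 43.2175

43.2175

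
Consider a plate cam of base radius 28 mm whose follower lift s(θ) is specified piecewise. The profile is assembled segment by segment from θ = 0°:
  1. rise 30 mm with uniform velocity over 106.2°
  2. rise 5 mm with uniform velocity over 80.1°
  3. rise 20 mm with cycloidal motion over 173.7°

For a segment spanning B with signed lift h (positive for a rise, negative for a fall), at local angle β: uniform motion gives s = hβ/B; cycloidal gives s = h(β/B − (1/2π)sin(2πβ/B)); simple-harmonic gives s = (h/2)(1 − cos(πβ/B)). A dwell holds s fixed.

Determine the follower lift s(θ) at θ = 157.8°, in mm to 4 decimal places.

seg 1 [0°–106.2°] uniform, h=30: full span → s += 30 → s = 30.0000
seg 2 [106.2°–186.3°] uniform, h=5: θ=157.8° here. β=51.6, B=80.1. 5·51.6/80.1 = 3.2210 → s = 33.2210

33.2210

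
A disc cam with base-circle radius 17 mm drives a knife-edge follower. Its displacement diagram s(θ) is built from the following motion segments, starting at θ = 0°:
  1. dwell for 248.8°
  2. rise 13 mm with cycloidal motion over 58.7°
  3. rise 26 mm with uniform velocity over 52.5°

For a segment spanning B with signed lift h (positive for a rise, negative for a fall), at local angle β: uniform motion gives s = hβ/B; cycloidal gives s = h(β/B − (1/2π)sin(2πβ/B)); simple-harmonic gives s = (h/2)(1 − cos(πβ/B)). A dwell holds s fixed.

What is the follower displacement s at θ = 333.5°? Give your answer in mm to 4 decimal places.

seg 1 [0°–248.8°] dwell: s stays 0.0000
seg 2 [248.8°–307.5°] cycloidal, h=13: full span → s += 13 → s = 13.0000
seg 3 [307.5°–360°] uniform, h=26: θ=333.5° here. β=26, B=52.5. 26·26/52.5 = 12.8762 → s = 25.8762

25.8762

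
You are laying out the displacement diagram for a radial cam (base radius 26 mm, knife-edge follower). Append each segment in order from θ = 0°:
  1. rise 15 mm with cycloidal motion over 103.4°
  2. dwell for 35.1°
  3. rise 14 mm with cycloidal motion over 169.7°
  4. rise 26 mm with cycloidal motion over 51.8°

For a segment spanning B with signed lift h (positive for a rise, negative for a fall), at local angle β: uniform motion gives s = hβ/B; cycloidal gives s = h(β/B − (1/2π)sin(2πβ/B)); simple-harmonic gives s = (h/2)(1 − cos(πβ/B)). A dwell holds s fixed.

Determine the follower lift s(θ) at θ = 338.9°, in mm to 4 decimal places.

seg 1 [0°–103.4°] cycloidal, h=15: full span → s += 15 → s = 15.0000
seg 2 [103.4°–138.5°] dwell: s stays 15.0000
seg 3 [138.5°–308.2°] cycloidal, h=14: full span → s += 14 → s = 29.0000
seg 4 [308.2°–360°] cycloidal, h=26: θ=338.9° here. β=30.7, B=51.8. 26·(0.5927 − sin(2π·0.5927)/(2π)) = 17.6847 → s = 46.6847

46.6847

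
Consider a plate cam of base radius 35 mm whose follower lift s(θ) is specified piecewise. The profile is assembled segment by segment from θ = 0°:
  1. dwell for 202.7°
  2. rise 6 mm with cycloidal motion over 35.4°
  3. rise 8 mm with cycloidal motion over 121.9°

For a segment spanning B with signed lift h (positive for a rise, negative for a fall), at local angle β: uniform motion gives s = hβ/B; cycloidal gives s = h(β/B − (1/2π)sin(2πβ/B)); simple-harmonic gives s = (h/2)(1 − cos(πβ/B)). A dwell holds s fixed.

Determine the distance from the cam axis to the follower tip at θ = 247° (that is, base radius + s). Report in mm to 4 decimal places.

seg 1 [0°–202.7°] dwell: s stays 0.0000
seg 2 [202.7°–238.1°] cycloidal, h=6: full span → s += 6 → s = 6.0000
seg 3 [238.1°–360°] cycloidal, h=8: θ=247° here. β=8.9, B=121.9. 8·(0.0730 − sin(2π·0.0730)/(2π)) = 0.0203 → s = 6.0203
radial distance = base radius + s = 35 + 6.0203 = 41.0203

41.0203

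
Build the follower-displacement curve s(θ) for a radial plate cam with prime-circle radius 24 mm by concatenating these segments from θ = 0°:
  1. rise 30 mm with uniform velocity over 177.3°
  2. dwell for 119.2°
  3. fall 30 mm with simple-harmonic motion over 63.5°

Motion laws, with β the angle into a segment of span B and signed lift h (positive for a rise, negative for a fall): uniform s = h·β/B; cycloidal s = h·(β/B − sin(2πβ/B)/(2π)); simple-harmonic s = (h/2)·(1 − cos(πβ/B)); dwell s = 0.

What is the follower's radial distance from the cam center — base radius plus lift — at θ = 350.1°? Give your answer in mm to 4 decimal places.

seg 1 [0°–177.3°] uniform, h=30: full span → s += 30 → s = 30.0000
seg 2 [177.3°–296.5°] dwell: s stays 30.0000
seg 3 [296.5°–360°] simple-harmonic, h=-30: θ=350.1° here. β=53.6, B=63.5. -30/2·(1 − cos(π·0.8441)) = -28.2365 → s = 1.7635
radial distance = base radius + s = 24 + 1.7635 = 25.7635

25.7635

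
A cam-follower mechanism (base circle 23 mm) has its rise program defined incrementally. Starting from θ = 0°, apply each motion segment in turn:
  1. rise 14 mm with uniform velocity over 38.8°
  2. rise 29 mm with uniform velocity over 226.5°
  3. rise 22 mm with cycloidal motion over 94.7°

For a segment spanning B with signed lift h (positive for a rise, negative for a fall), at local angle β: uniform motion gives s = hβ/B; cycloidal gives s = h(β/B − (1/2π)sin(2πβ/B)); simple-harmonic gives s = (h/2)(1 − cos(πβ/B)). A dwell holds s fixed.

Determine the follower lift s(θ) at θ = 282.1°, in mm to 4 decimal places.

seg 1 [0°–38.8°] uniform, h=14: full span → s += 14 → s = 14.0000
seg 2 [38.8°–265.3°] uniform, h=29: full span → s += 29 → s = 43.0000
seg 3 [265.3°–360°] cycloidal, h=22: θ=282.1° here. β=16.8, B=94.7. 22·(0.1774 − sin(2π·0.1774)/(2π)) = 0.7594 → s = 43.7594

43.7594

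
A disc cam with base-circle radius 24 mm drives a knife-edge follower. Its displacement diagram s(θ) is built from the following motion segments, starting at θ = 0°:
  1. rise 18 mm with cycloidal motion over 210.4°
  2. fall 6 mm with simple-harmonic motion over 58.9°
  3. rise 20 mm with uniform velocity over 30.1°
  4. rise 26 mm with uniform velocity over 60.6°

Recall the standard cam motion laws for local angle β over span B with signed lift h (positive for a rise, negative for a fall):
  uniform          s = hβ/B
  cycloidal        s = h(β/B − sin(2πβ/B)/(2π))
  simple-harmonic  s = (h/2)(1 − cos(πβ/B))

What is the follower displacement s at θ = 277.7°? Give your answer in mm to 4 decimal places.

seg 1 [0°–210.4°] cycloidal, h=18: full span → s += 18 → s = 18.0000
seg 2 [210.4°–269.3°] simple-harmonic, h=-6: full span → s += -6 → s = 12.0000
seg 3 [269.3°–299.4°] uniform, h=20: θ=277.7° here. β=8.4, B=30.1. 20·8.4/30.1 = 5.5814 → s = 17.5814

17.5814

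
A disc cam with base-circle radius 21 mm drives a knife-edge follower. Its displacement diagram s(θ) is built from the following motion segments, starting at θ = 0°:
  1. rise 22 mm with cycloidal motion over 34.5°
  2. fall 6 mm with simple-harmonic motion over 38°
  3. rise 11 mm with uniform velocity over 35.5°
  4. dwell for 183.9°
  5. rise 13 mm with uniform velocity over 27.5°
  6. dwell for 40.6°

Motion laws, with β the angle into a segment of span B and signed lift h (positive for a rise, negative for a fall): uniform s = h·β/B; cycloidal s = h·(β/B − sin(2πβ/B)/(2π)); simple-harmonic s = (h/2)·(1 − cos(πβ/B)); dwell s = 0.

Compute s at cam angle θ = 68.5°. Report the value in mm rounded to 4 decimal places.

seg 1 [0°–34.5°] cycloidal, h=22: full span → s += 22 → s = 22.0000
seg 2 [34.5°–72.5°] simple-harmonic, h=-6: θ=68.5° here. β=34, B=38. -6/2·(1 − cos(π·0.8947)) = -5.8375 → s = 16.1625

16.1625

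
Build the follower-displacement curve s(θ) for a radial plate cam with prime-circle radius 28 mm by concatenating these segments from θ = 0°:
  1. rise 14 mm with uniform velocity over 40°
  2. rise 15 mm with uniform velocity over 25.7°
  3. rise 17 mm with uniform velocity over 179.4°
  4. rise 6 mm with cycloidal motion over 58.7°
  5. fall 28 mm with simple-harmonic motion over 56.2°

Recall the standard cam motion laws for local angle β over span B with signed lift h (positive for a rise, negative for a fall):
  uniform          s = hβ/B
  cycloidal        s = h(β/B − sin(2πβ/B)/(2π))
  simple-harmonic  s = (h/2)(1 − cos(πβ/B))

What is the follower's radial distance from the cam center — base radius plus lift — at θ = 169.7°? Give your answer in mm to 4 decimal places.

seg 1 [0°–40°] uniform, h=14: full span → s += 14 → s = 14.0000
seg 2 [40°–65.7°] uniform, h=15: full span → s += 15 → s = 29.0000
seg 3 [65.7°–245.1°] uniform, h=17: θ=169.7° here. β=104, B=179.4. 17·104/179.4 = 9.8551 → s = 38.8551
radial distance = base radius + s = 28 + 38.8551 = 66.8551

66.8551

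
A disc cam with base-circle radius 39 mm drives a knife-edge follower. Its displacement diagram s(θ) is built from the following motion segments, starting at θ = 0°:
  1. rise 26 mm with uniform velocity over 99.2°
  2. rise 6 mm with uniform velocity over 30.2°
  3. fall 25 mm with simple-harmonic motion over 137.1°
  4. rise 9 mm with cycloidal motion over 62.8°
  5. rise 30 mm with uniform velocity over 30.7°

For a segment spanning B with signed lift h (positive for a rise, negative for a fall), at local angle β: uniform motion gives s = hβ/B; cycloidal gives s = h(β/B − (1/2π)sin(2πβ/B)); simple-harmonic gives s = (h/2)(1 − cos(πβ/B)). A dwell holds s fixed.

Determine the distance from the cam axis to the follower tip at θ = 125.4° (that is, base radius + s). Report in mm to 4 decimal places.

seg 1 [0°–99.2°] uniform, h=26: full span → s += 26 → s = 26.0000
seg 2 [99.2°–129.4°] uniform, h=6: θ=125.4° here. β=26.2, B=30.2. 6·26.2/30.2 = 5.2053 → s = 31.2053
radial distance = base radius + s = 39 + 31.2053 = 70.2053

70.2053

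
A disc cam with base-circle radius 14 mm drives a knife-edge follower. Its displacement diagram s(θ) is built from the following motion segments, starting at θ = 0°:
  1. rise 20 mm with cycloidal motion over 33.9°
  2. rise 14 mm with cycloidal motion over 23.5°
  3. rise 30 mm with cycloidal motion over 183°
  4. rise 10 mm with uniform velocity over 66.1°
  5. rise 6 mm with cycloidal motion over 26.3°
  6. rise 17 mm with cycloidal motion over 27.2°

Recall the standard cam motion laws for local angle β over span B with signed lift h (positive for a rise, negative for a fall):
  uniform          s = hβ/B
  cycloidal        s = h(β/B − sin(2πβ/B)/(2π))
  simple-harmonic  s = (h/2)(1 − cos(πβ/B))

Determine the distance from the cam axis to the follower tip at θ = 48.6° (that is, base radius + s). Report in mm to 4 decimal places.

seg 1 [0°–33.9°] cycloidal, h=20: full span → s += 20 → s = 20.0000
seg 2 [33.9°–57.4°] cycloidal, h=14: θ=48.6° here. β=14.7, B=23.5. 14·(0.6255 − sin(2π·0.6255)/(2π)) = 10.3383 → s = 30.3383
radial distance = base radius + s = 14 + 30.3383 = 44.3383

44.3383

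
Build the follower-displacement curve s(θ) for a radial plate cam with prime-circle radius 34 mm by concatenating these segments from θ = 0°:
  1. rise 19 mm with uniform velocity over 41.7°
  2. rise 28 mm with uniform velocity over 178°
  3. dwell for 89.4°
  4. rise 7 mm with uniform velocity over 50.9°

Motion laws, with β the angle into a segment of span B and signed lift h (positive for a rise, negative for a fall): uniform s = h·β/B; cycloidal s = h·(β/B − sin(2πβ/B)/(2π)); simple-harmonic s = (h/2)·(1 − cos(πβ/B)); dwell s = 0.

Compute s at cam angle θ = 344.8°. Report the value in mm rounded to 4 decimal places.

seg 1 [0°–41.7°] uniform, h=19: full span → s += 19 → s = 19.0000
seg 2 [41.7°–219.7°] uniform, h=28: full span → s += 28 → s = 47.0000
seg 3 [219.7°–309.1°] dwell: s stays 47.0000
seg 4 [309.1°–360°] uniform, h=7: θ=344.8° here. β=35.7, B=50.9. 7·35.7/50.9 = 4.9096 → s = 51.9096

51.9096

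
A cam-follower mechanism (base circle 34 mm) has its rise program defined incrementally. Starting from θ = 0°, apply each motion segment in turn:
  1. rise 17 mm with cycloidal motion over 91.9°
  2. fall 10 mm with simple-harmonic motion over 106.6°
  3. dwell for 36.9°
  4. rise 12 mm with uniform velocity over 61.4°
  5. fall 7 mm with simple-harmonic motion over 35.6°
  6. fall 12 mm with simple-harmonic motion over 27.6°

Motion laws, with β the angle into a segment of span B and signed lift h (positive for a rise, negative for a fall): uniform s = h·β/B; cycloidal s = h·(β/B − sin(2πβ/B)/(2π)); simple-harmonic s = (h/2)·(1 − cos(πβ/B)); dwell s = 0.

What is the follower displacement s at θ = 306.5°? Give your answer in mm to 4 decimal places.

seg 1 [0°–91.9°] cycloidal, h=17: full span → s += 17 → s = 17.0000
seg 2 [91.9°–198.5°] simple-harmonic, h=-10: full span → s += -10 → s = 7.0000
seg 3 [198.5°–235.4°] dwell: s stays 7.0000
seg 4 [235.4°–296.8°] uniform, h=12: full span → s += 12 → s = 19.0000
seg 5 [296.8°–332.4°] simple-harmonic, h=-7: θ=306.5° here. β=9.7, B=35.6. -7/2·(1 − cos(π·0.2725)) = -1.2059 → s = 17.7941

17.7941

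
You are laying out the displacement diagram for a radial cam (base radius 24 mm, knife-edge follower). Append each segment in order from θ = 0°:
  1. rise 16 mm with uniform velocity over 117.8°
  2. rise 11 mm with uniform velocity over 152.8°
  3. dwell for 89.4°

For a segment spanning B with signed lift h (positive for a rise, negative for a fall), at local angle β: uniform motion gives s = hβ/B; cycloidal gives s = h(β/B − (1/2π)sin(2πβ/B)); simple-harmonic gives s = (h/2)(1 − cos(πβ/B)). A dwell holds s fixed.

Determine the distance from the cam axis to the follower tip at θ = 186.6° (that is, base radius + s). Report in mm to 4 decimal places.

seg 1 [0°–117.8°] uniform, h=16: full span → s += 16 → s = 16.0000
seg 2 [117.8°–270.6°] uniform, h=11: θ=186.6° here. β=68.8, B=152.8. 11·68.8/152.8 = 4.9529 → s = 20.9529
radial distance = base radius + s = 24 + 20.9529 = 44.9529

44.9529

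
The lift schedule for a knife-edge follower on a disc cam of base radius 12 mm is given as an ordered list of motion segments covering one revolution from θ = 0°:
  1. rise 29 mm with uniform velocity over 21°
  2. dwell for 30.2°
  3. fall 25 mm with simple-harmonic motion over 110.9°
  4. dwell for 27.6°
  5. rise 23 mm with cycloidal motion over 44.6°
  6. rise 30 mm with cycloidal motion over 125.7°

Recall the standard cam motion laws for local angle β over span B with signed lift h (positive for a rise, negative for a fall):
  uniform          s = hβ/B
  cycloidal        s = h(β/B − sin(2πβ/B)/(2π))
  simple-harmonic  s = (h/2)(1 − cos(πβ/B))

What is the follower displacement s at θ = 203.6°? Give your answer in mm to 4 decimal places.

seg 1 [0°–21°] uniform, h=29: full span → s += 29 → s = 29.0000
seg 2 [21°–51.2°] dwell: s stays 29.0000
seg 3 [51.2°–162.1°] simple-harmonic, h=-25: full span → s += -25 → s = 4.0000
seg 4 [162.1°–189.7°] dwell: s stays 4.0000
seg 5 [189.7°–234.3°] cycloidal, h=23: θ=203.6° here. β=13.9, B=44.6. 23·(0.3117 − sin(2π·0.3117)/(2π)) = 3.7789 → s = 7.7789

7.7789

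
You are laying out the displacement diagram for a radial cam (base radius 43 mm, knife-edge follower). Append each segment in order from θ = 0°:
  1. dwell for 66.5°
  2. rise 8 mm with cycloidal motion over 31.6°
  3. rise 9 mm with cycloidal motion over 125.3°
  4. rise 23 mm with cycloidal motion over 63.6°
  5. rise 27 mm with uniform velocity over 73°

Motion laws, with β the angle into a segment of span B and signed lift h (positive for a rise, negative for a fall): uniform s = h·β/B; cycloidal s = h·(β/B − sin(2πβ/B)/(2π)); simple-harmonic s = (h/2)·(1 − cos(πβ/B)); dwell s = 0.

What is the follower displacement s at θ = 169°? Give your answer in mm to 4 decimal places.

seg 1 [0°–66.5°] dwell: s stays 0.0000
seg 2 [66.5°–98.1°] cycloidal, h=8: full span → s += 8 → s = 8.0000
seg 3 [98.1°–223.4°] cycloidal, h=9: θ=169° here. β=70.9, B=125.3. 9·(0.5658 − sin(2π·0.5658)/(2π)) = 5.6684 → s = 13.6684

13.6684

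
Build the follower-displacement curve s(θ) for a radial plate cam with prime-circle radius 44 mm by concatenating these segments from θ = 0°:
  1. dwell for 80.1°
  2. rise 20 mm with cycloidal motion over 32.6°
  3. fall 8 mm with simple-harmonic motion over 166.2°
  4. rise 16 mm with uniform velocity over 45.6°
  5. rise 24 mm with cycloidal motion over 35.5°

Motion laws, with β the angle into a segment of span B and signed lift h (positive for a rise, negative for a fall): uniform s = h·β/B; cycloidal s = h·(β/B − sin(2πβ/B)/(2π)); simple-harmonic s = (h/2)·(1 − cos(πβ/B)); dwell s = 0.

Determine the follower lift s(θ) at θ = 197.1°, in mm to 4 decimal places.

seg 1 [0°–80.1°] dwell: s stays 0.0000
seg 2 [80.1°–112.7°] cycloidal, h=20: full span → s += 20 → s = 20.0000
seg 3 [112.7°–278.9°] simple-harmonic, h=-8: θ=197.1° here. β=84.4, B=166.2. -8/2·(1 − cos(π·0.5078)) = -4.0983 → s = 15.9017

15.9017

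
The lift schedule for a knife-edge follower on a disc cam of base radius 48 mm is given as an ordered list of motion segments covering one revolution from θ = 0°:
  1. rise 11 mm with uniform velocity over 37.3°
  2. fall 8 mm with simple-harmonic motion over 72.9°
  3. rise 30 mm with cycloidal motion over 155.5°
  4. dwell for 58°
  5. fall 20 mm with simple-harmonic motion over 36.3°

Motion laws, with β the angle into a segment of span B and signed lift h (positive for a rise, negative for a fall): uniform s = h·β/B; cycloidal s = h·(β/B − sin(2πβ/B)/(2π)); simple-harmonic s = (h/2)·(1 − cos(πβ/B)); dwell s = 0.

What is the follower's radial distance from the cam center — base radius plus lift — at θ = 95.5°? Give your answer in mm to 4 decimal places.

seg 1 [0°–37.3°] uniform, h=11: full span → s += 11 → s = 11.0000
seg 2 [37.3°–110.2°] simple-harmonic, h=-8: θ=95.5° here. β=58.2, B=72.9. -8/2·(1 − cos(π·0.7984)) = -7.2239 → s = 3.7761
radial distance = base radius + s = 48 + 3.7761 = 51.7761

51.7761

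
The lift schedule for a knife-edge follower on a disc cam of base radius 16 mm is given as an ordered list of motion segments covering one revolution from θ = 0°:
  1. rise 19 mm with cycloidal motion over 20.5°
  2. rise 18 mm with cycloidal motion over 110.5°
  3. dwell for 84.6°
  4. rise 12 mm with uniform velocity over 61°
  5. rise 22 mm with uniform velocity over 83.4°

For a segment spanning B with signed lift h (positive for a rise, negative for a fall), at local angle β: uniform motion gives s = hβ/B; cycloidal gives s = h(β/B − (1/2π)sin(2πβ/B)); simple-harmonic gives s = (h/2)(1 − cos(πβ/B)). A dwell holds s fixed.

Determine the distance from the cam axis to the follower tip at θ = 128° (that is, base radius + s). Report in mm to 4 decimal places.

seg 1 [0°–20.5°] cycloidal, h=19: full span → s += 19 → s = 19.0000
seg 2 [20.5°–131°] cycloidal, h=18: θ=128° here. β=107.5, B=110.5. 18·(0.9729 − sin(2π·0.9729)/(2π)) = 17.9976 → s = 36.9976
radial distance = base radius + s = 16 + 36.9976 = 52.9976

52.9976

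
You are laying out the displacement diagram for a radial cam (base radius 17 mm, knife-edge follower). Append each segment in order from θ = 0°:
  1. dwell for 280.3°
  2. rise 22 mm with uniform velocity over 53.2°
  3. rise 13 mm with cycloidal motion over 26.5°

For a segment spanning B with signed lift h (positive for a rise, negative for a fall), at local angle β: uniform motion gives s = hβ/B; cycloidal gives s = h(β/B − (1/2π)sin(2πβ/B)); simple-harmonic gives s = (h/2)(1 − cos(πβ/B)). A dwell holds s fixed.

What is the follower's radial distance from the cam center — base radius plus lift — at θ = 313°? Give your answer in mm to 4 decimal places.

seg 1 [0°–280.3°] dwell: s stays 0.0000
seg 2 [280.3°–333.5°] uniform, h=22: θ=313° here. β=32.7, B=53.2. 22·32.7/53.2 = 13.5226 → s = 13.5226
radial distance = base radius + s = 17 + 13.5226 = 30.5226

30.5226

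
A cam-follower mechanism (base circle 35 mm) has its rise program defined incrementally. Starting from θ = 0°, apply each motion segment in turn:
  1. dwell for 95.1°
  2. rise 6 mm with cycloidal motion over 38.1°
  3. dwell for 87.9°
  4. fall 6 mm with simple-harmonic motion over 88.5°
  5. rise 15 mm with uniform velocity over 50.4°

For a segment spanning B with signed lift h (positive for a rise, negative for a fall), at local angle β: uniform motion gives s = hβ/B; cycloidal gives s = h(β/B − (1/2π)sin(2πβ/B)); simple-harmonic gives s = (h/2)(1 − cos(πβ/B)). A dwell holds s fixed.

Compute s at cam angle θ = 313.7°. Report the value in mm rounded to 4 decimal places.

seg 1 [0°–95.1°] dwell: s stays 0.0000
seg 2 [95.1°–133.2°] cycloidal, h=6: full span → s += 6 → s = 6.0000
seg 3 [133.2°–221.1°] dwell: s stays 6.0000
seg 4 [221.1°–309.6°] simple-harmonic, h=-6: full span → s += -6 → s = 0.0000
seg 5 [309.6°–360°] uniform, h=15: θ=313.7° here. β=4.1, B=50.4. 15·4.1/50.4 = 1.2202 → s = 1.2202

1.2202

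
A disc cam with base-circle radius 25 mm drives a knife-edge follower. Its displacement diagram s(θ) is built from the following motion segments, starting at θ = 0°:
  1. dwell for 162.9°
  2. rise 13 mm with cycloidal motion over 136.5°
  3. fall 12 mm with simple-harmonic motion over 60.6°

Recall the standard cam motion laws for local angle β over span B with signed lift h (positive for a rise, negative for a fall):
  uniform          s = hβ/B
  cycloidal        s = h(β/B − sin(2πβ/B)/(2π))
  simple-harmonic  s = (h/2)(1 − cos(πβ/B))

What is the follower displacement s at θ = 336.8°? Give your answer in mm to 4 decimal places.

seg 1 [0°–162.9°] dwell: s stays 0.0000
seg 2 [162.9°–299.4°] cycloidal, h=13: full span → s += 13 → s = 13.0000
seg 3 [299.4°–360°] simple-harmonic, h=-12: θ=336.8° here. β=37.4, B=60.6. -12/2·(1 − cos(π·0.6172)) = -8.1589 → s = 4.8411

4.8411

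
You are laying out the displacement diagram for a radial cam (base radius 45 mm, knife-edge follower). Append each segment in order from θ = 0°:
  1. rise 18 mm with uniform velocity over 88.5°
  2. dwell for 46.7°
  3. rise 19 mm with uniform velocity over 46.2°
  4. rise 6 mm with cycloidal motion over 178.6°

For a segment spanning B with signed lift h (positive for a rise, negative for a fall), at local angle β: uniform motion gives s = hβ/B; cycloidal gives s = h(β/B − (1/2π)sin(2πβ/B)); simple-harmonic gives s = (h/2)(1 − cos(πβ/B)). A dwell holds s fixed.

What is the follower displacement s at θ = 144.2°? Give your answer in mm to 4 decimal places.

seg 1 [0°–88.5°] uniform, h=18: full span → s += 18 → s = 18.0000
seg 2 [88.5°–135.2°] dwell: s stays 18.0000
seg 3 [135.2°–181.4°] uniform, h=19: θ=144.2° here. β=9, B=46.2. 19·9/46.2 = 3.7013 → s = 21.7013

21.7013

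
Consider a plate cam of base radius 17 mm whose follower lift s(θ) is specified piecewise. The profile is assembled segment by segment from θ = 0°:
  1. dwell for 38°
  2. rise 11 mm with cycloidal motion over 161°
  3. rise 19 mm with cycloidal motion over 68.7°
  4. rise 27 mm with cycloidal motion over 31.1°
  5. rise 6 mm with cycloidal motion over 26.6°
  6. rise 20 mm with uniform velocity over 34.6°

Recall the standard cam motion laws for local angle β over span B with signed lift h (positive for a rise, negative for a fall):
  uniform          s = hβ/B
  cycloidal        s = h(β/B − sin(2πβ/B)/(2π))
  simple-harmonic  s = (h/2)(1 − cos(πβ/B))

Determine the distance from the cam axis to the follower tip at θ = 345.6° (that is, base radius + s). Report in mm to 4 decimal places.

seg 1 [0°–38°] dwell: s stays 0.0000
seg 2 [38°–199°] cycloidal, h=11: full span → s += 11 → s = 11.0000
seg 3 [199°–267.7°] cycloidal, h=19: full span → s += 19 → s = 30.0000
seg 4 [267.7°–298.8°] cycloidal, h=27: full span → s += 27 → s = 57.0000
seg 5 [298.8°–325.4°] cycloidal, h=6: full span → s += 6 → s = 63.0000
seg 6 [325.4°–360°] uniform, h=20: θ=345.6° here. β=20.2, B=34.6. 20·20.2/34.6 = 11.6763 → s = 74.6763
radial distance = base radius + s = 17 + 74.6763 = 91.6763

91.6763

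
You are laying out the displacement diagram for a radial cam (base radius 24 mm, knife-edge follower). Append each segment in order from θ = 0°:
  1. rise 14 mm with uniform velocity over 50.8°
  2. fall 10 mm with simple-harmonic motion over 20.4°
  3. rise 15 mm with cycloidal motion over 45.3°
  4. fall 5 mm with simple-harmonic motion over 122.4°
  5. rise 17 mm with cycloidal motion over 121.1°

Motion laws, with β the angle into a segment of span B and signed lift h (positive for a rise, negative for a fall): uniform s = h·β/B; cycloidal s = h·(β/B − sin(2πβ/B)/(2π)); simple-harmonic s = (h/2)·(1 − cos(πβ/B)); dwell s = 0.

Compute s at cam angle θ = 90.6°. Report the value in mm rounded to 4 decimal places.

seg 1 [0°–50.8°] uniform, h=14: full span → s += 14 → s = 14.0000
seg 2 [50.8°–71.2°] simple-harmonic, h=-10: full span → s += -10 → s = 4.0000
seg 3 [71.2°–116.5°] cycloidal, h=15: θ=90.6° here. β=19.4, B=45.3. 15·(0.4283 − sin(2π·0.4283)/(2π)) = 5.3838 → s = 9.3838

9.3838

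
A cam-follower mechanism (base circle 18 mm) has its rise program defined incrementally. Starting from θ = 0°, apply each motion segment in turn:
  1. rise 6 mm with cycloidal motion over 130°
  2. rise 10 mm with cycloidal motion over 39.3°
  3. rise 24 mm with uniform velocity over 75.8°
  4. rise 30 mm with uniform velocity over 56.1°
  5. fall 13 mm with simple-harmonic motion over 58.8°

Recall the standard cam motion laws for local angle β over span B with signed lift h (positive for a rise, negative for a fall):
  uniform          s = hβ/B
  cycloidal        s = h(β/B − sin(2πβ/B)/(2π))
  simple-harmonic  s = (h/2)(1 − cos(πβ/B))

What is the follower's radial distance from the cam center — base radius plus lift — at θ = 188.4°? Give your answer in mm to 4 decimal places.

seg 1 [0°–130°] cycloidal, h=6: full span → s += 6 → s = 6.0000
seg 2 [130°–169.3°] cycloidal, h=10: full span → s += 10 → s = 16.0000
seg 3 [169.3°–245.1°] uniform, h=24: θ=188.4° here. β=19.1, B=75.8. 24·19.1/75.8 = 6.0475 → s = 22.0475
radial distance = base radius + s = 18 + 22.0475 = 40.0475

40.0475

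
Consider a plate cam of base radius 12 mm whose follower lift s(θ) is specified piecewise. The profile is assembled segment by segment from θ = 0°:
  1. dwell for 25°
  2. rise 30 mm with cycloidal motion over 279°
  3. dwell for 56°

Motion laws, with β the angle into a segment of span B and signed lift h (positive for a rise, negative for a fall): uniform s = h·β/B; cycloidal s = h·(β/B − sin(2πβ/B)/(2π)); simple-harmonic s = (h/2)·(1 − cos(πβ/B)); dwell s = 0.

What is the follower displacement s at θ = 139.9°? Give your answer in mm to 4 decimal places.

seg 1 [0°–25°] dwell: s stays 0.0000
seg 2 [25°–304°] cycloidal, h=30: θ=139.9° here. β=114.9, B=279. 30·(0.4118 − sin(2π·0.4118)/(2π)) = 9.8429 → s = 9.8429

9.8429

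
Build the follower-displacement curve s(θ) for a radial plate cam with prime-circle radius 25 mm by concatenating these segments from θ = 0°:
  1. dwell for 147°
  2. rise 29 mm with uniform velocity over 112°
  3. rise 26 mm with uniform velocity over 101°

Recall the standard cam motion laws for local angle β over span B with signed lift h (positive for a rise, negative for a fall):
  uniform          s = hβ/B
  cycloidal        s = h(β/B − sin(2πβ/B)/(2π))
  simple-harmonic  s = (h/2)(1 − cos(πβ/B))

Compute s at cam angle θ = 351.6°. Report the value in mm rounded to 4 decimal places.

seg 1 [0°–147°] dwell: s stays 0.0000
seg 2 [147°–259°] uniform, h=29: full span → s += 29 → s = 29.0000
seg 3 [259°–360°] uniform, h=26: θ=351.6° here. β=92.6, B=101. 26·92.6/101 = 23.8376 → s = 52.8376

52.8376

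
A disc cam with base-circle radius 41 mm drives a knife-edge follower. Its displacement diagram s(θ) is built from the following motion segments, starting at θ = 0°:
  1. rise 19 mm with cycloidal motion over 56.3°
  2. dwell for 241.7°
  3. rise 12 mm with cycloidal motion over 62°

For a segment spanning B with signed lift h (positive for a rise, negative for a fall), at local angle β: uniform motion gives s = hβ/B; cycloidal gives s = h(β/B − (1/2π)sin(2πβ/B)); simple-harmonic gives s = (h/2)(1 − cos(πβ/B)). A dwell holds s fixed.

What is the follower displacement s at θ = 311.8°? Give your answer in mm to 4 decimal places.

seg 1 [0°–56.3°] cycloidal, h=19: full span → s += 19 → s = 19.0000
seg 2 [56.3°–298°] dwell: s stays 19.0000
seg 3 [298°–360°] cycloidal, h=12: θ=311.8° here. β=13.8, B=62. 12·(0.2226 − sin(2π·0.2226)/(2π)) = 0.7894 → s = 19.7894

19.7894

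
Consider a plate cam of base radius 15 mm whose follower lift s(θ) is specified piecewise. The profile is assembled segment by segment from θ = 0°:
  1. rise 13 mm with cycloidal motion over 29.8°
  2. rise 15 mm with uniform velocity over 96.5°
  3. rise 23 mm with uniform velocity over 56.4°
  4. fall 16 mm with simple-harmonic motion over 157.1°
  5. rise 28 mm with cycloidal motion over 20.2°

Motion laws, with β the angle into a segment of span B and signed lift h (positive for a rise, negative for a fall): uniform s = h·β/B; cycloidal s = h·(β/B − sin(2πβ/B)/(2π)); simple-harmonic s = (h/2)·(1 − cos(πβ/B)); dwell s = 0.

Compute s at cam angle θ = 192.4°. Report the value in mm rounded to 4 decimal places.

seg 1 [0°–29.8°] cycloidal, h=13: full span → s += 13 → s = 13.0000
seg 2 [29.8°–126.3°] uniform, h=15: full span → s += 15 → s = 28.0000
seg 3 [126.3°–182.7°] uniform, h=23: full span → s += 23 → s = 51.0000
seg 4 [182.7°–339.8°] simple-harmonic, h=-16: θ=192.4° here. β=9.7, B=157.1. -16/2·(1 − cos(π·0.0617)) = -0.1500 → s = 50.8500

50.8500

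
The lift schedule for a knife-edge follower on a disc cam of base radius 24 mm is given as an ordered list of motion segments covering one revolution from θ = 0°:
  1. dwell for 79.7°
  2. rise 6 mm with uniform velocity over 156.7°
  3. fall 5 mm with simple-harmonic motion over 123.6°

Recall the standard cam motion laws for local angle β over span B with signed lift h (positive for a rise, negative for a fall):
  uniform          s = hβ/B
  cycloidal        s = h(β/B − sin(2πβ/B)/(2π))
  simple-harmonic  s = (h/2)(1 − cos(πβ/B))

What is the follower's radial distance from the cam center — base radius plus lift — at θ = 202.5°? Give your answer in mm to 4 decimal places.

seg 1 [0°–79.7°] dwell: s stays 0.0000
seg 2 [79.7°–236.4°] uniform, h=6: θ=202.5° here. β=122.8, B=156.7. 6·122.8/156.7 = 4.7020 → s = 4.7020
radial distance = base radius + s = 24 + 4.7020 = 28.7020

28.7020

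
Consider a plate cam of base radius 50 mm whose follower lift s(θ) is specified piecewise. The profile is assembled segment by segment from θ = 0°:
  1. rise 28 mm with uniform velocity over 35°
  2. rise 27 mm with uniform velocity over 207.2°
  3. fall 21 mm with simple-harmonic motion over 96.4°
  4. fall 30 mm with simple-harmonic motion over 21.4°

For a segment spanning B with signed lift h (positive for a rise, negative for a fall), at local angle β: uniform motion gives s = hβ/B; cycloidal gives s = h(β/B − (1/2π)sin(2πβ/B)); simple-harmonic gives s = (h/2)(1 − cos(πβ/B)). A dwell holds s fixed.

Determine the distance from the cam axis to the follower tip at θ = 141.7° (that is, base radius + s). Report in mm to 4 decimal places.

seg 1 [0°–35°] uniform, h=28: full span → s += 28 → s = 28.0000
seg 2 [35°–242.2°] uniform, h=27: θ=141.7° here. β=106.7, B=207.2. 27·106.7/207.2 = 13.9040 → s = 41.9040
radial distance = base radius + s = 50 + 41.9040 = 91.9040

91.9040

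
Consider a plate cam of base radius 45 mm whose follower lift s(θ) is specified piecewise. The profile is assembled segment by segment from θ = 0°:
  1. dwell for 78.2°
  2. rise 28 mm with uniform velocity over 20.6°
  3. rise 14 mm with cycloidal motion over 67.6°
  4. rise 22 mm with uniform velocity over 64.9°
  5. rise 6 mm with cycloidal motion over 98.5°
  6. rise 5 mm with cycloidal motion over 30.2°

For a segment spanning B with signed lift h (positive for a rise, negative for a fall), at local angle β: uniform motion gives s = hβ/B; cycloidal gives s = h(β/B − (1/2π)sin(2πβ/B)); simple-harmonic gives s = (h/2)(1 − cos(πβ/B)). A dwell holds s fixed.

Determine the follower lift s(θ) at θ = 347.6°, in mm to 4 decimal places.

seg 1 [0°–78.2°] dwell: s stays 0.0000
seg 2 [78.2°–98.8°] uniform, h=28: full span → s += 28 → s = 28.0000
seg 3 [98.8°–166.4°] cycloidal, h=14: full span → s += 14 → s = 42.0000
seg 4 [166.4°–231.3°] uniform, h=22: full span → s += 22 → s = 64.0000
seg 5 [231.3°–329.8°] cycloidal, h=6: full span → s += 6 → s = 70.0000
seg 6 [329.8°–360°] cycloidal, h=5: θ=347.6° here. β=17.8, B=30.2. 5·(0.5894 − sin(2π·0.5894)/(2π)) = 3.3709 → s = 73.3709

73.3709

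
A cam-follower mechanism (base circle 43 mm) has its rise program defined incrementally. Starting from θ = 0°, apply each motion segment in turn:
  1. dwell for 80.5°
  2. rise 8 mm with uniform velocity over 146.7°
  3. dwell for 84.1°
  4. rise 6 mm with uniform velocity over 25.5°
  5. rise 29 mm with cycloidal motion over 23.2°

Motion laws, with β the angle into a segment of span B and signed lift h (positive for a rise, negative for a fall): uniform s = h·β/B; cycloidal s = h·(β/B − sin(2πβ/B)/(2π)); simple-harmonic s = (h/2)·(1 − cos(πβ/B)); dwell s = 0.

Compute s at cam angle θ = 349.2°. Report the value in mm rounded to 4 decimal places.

seg 1 [0°–80.5°] dwell: s stays 0.0000
seg 2 [80.5°–227.2°] uniform, h=8: full span → s += 8 → s = 8.0000
seg 3 [227.2°–311.3°] dwell: s stays 8.0000
seg 4 [311.3°–336.8°] uniform, h=6: full span → s += 6 → s = 14.0000
seg 5 [336.8°–360°] cycloidal, h=29: θ=349.2° here. β=12.4, B=23.2. 29·(0.5345 − sin(2π·0.5345)/(2π)) = 16.4922 → s = 30.4922

30.4922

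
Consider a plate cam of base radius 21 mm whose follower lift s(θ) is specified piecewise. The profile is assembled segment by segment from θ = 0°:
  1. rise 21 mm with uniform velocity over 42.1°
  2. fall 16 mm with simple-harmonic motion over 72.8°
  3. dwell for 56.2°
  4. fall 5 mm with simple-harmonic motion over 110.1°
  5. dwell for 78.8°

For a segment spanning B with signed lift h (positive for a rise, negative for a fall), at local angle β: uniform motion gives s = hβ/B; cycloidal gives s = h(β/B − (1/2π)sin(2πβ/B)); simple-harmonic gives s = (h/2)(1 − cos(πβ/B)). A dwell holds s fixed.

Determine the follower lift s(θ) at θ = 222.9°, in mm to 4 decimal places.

seg 1 [0°–42.1°] uniform, h=21: full span → s += 21 → s = 21.0000
seg 2 [42.1°–114.9°] simple-harmonic, h=-16: full span → s += -16 → s = 5.0000
seg 3 [114.9°–171.1°] dwell: s stays 5.0000
seg 4 [171.1°–281.2°] simple-harmonic, h=-5: θ=222.9° here. β=51.8, B=110.1. -5/2·(1 − cos(π·0.4705)) = -2.2685 → s = 2.7315

2.7315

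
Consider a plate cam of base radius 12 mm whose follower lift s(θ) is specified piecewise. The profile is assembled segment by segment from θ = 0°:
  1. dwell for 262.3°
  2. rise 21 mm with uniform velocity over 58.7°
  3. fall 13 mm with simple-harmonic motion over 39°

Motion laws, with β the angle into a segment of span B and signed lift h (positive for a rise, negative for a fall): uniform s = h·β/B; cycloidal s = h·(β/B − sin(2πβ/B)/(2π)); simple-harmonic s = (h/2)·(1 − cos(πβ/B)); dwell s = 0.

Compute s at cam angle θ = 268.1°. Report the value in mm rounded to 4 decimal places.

seg 1 [0°–262.3°] dwell: s stays 0.0000
seg 2 [262.3°–321°] uniform, h=21: θ=268.1° here. β=5.8, B=58.7. 21·5.8/58.7 = 2.0750 → s = 2.0750

2.0750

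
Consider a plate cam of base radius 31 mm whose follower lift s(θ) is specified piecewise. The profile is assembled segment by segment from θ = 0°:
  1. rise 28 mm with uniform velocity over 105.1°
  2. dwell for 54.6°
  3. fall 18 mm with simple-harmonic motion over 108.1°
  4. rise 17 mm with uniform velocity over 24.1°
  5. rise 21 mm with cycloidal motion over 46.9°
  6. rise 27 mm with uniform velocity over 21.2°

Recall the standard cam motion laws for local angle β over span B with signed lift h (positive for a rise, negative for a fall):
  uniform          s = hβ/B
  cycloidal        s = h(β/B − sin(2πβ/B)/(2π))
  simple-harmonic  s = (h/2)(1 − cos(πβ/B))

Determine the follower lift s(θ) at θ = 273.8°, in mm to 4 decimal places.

seg 1 [0°–105.1°] uniform, h=28: full span → s += 28 → s = 28.0000
seg 2 [105.1°–159.7°] dwell: s stays 28.0000
seg 3 [159.7°–267.8°] simple-harmonic, h=-18: full span → s += -18 → s = 10.0000
seg 4 [267.8°–291.9°] uniform, h=17: θ=273.8° here. β=6, B=24.1. 17·6/24.1 = 4.2324 → s = 14.2324

14.2324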